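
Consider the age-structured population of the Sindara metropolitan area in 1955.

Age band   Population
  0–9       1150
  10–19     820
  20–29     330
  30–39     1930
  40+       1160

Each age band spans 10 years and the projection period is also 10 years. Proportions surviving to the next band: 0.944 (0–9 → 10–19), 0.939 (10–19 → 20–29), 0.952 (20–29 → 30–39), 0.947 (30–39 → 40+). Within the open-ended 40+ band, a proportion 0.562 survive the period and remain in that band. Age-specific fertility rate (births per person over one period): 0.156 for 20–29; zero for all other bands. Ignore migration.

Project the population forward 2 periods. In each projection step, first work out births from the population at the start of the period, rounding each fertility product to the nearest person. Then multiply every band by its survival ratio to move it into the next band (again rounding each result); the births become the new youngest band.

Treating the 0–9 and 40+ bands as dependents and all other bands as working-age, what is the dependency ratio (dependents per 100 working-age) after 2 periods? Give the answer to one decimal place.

100.6

(Groups numbered youngest = 1 to oldest = 5.)
— Period 1 —
Births: 330 × 0.156 = 51
Group 2: 1150 × 0.944 = 1086
Group 3: 820 × 0.939 = 770
Group 4: 330 × 0.952 = 314
Group 5: 1930 × 0.947 + 1160 × 0.562 = 1828 + 652 = 2480
Population now: 0–9=51, 10–19=1086, 20–29=770, 30–39=314, 40+=2480
— Period 2 —
Births: 770 × 0.156 = 120
Group 2: 51 × 0.944 = 48
Group 3: 1086 × 0.939 = 1020
Group 4: 770 × 0.952 = 733
Group 5: 314 × 0.947 + 2480 × 0.562 = 297 + 1394 = 1691
Population now: 0–9=120, 10–19=48, 20–29=1020, 30–39=733, 40+=1691
Dependents (band 0–9 + band 40+) = 120 + 1691 = 1811; working-age = 1801; ratio = 1811/1801 × 100 = 100.6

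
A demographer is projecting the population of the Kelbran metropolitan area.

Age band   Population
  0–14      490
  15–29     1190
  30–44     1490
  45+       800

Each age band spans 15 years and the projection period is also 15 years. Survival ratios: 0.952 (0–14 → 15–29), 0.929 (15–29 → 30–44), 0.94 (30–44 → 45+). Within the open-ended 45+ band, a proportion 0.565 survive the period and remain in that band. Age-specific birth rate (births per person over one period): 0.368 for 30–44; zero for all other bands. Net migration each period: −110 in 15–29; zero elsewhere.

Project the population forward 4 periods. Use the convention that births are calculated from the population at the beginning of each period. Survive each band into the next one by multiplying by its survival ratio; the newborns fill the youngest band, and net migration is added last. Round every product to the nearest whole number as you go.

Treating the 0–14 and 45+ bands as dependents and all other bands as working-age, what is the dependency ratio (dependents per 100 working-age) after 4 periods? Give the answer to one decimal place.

510.6

Numbering the groups 1..4 from youngest to oldest:
— Period 1 —
Births: 1490 * 0.368 = 548
Group 2: 490 * 0.952 = 466
Group 3: 1190 * 0.929 = 1106
Group 4: 1490 * 0.94 + 800 * 0.565 = 1401 + 452 = 1853
Net migration: Group 2 − 110 → 356
→ [548, 356, 1106, 1853]
— Period 2 —
Births: 1106 * 0.368 = 407
Group 2: 548 * 0.952 = 522
Group 3: 356 * 0.929 = 331
Group 4: 1106 * 0.94 + 1853 * 0.565 = 1040 + 1047 = 2087
Net migration: Group 2 − 110 → 412
→ [407, 412, 331, 2087]
— Period 3 —
Births: 331 * 0.368 = 122
Group 2: 407 * 0.952 = 387
Group 3: 412 * 0.929 = 383
Group 4: 331 * 0.94 + 2087 * 0.565 = 311 + 1179 = 1490
Net migration: Group 2 − 110 → 277
→ [122, 277, 383, 1490]
— Period 4 —
Births: 383 * 0.368 = 141
Group 2: 122 * 0.952 = 116
Group 3: 277 * 0.929 = 257
Group 4: 383 * 0.94 + 1490 * 0.565 = 360 + 842 = 1202
Net migration: Group 2 − 110 → 6
→ [141, 6, 257, 1202]
Dependents (band 0–14 + band 45+) = 141 + 1202 = 1343; working-age = 263; ratio = 1343/263 × 100 = 510.6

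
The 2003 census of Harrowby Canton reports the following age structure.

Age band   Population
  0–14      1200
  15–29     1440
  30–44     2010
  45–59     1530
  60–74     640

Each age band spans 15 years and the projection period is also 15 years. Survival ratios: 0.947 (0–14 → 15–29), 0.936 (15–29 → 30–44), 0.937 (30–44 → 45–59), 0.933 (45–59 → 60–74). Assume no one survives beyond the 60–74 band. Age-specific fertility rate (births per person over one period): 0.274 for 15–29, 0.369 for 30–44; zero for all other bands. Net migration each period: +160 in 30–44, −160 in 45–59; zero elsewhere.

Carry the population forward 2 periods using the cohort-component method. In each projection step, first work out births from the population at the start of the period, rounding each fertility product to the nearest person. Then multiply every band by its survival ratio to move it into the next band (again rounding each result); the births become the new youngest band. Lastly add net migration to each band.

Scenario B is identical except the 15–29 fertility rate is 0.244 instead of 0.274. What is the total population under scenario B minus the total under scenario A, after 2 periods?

Period 1.
Births: 1440 * 0.274 = 395  |  2010 * 0.369 = 742 → 1137
15–29: 1200 * 0.947 = 1136
30–44: 1440 * 0.936 = 1348
45–59: 2010 * 0.937 = 1883
60–74: 1530 * 0.933 = 1427
Net migration: 30–44 + 160 → 1508; 45–59 − 160 → 1723
Population now: 0–14=1137, 15–29=1136, 30–44=1508, 45–59=1723, 60–74=1427
Period 2.
Births: 1136 * 0.274 = 311  |  1508 * 0.369 = 556 → 867
15–29: 1137 * 0.947 = 1077
30–44: 1136 * 0.936 = 1063
45–59: 1508 * 0.937 = 1413
60–74: 1723 * 0.933 = 1608
Net migration: 30–44 + 160 → 1223; 45–59 − 160 → 1253
Population now: 0–14=867, 15–29=1077, 30–44=1223, 45–59=1253, 60–74=1608
Scenario A total after 2 periods: 6028
Scenario B projection —
Period 1.
Births: 1440 * 0.244 = 351  |  2010 * 0.369 = 742 → 1093
15–29: 1200 * 0.947 = 1136
30–44: 1440 * 0.936 = 1348
45–59: 2010 * 0.937 = 1883
60–74: 1530 * 0.933 = 1427
Net migration: 30–44 + 160 → 1508; 45–59 − 160 → 1723
Population now: 0–14=1093, 15–29=1136, 30–44=1508, 45–59=1723, 60–74=1427
Period 2.
Births: 1136 * 0.244 = 277  |  1508 * 0.369 = 556 → 833
15–29: 1093 * 0.947 = 1035
30–44: 1136 * 0.936 = 1063
45–59: 1508 * 0.937 = 1413
60–74: 1723 * 0.933 = 1608
Net migration: 30–44 + 160 → 1223; 45–59 − 160 → 1253
Population now: 0–14=833, 15–29=1035, 30–44=1223, 45–59=1253, 60–74=1608
Scenario B total after 2 periods: 5952
Difference B − A = 5952 − 6028 = -76

-76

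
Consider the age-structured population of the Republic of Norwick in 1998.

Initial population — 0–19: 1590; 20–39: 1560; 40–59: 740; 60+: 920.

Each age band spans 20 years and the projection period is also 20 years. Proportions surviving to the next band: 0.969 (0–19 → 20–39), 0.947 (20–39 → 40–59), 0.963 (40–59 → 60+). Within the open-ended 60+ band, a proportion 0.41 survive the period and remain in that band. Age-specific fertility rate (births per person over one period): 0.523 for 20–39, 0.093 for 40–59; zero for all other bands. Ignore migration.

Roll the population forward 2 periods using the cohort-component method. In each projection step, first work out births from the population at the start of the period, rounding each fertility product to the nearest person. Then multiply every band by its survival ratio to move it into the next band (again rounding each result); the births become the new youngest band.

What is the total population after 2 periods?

[period 1]
Births: 1560 * 0.523 = 816  |  740 * 0.093 = 69 → total 885
20–39: 1590 * 0.969 = 1541
40–59: 1560 * 0.947 = 1477
60+: 740 * 0.963 + 920 * 0.41 = 713 + 377 = 1090
→ [885, 1541, 1477, 1090]
[period 2]
Births: 1541 * 0.523 = 806  |  1477 * 0.093 = 137 → total 943
20–39: 885 * 0.969 = 858
40–59: 1541 * 0.947 = 1459
60+: 1477 * 0.963 + 1090 * 0.41 = 1422 + 447 = 1869
→ [943, 858, 1459, 1869]
Total after period 2: 943 + 858 + 1459 + 1869 = 5129

5129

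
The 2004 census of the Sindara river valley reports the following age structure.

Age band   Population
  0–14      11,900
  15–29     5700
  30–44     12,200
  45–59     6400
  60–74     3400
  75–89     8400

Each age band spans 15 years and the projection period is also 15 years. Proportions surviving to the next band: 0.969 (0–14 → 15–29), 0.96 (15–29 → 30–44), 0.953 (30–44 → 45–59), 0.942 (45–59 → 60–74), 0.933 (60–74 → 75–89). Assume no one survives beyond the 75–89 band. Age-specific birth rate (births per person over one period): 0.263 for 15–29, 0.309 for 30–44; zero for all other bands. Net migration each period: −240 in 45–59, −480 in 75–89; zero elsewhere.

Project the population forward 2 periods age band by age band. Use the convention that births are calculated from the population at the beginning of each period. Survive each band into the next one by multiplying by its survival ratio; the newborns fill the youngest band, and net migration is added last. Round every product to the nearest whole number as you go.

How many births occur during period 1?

(Groups numbered youngest = 1 to oldest = 6.)
Period 1:
Births: 5700 × 0.263 = 1499  |  12200 × 0.309 = 3770 ⇒ total 5269
Group 2: 11900 × 0.969 = 11531
Group 3: 5700 × 0.96 = 5472
Group 4: 12200 × 0.953 = 11627
Group 5: 6400 × 0.942 = 6029
Group 6: 3400 × 0.933 = 3172
Net migration: Group 4 − 240 → 11387; Group 6 − 480 → 2692
Population now: 0–14=5269, 15–29=11531, 30–44=5472, 45–59=11387, 60–74=6029, 75–89=2692

5269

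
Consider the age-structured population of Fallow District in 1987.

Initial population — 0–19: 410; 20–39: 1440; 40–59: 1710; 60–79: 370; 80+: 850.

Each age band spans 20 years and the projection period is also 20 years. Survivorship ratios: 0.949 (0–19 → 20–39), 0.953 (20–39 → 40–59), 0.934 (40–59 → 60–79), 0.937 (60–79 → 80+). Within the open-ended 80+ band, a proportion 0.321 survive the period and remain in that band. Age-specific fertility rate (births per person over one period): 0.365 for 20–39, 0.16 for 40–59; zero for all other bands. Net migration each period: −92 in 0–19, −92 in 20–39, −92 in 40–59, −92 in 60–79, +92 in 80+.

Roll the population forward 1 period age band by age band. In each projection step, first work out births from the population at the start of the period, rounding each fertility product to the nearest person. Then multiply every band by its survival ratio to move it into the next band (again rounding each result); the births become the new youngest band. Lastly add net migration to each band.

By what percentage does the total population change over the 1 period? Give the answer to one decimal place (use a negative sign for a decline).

[period 1]
Births: 1440 × 0.365 = 526, 1710 × 0.16 = 274 → 800
20–39: 410 × 0.949 = 389
40–59: 1440 × 0.953 = 1372
60–79: 1710 × 0.934 = 1597
80+: 370 × 0.937 + 850 × 0.321 = 347 + 273 = 620
Net migration: 0–19 − 92 → 708; 20–39 − 92 → 297; 40–59 − 92 → 1280; 60–79 − 92 → 1505; 80+ + 92 → 712
Population now: 0–19=708, 20–39=297, 40–59=1280, 60–79=1505, 80+=712
Total: 4780 → 4502; change = -278; percentage change = -5.8%

-5.8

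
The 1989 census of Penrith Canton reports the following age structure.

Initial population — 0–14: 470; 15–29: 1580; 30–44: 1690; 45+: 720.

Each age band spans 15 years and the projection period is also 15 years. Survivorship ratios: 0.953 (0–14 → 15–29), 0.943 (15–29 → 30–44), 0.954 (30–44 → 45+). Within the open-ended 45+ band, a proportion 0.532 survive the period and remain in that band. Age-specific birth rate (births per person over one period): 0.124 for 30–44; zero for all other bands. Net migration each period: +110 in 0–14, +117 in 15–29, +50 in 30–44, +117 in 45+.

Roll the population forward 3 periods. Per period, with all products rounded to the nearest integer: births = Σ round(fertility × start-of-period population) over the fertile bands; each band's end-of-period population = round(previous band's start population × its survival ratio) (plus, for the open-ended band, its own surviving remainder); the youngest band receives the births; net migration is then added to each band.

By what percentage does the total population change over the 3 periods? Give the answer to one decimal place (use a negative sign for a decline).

Let group 1 be 0–14 through group 4 = 45+.
Period 1.
Births: 1690 * 0.124 = 210
Group 2: 470 * 0.953 = 448
Group 3: 1580 * 0.943 = 1490
Group 4: 1690 * 0.954 + 720 * 0.532 = 1612 + 383 = 1995
Net migration: Group 1 + 110 → 320; Group 2 + 117 → 565; Group 3 + 50 → 1540; Group 4 + 117 → 2112
Giving 320 / 565 / 1540 / 2112.
Period 2.
Births: 1540 * 0.124 = 191
Group 2: 320 * 0.953 = 305
Group 3: 565 * 0.943 = 533
Group 4: 1540 * 0.954 + 2112 * 0.532 = 1469 + 1124 = 2593
Net migration: Group 1 + 110 → 301; Group 2 + 117 → 422; Group 3 + 50 → 583; Group 4 + 117 → 2710
Giving 301 / 422 / 583 / 2710.
Period 3.
Births: 583 * 0.124 = 72
Group 2: 301 * 0.953 = 287
Group 3: 422 * 0.943 = 398
Group 4: 583 * 0.954 + 2710 * 0.532 = 556 + 1442 = 1998
Net migration: Group 1 + 110 → 182; Group 2 + 117 → 404; Group 3 + 50 → 448; Group 4 + 117 → 2115
Giving 182 / 404 / 448 / 2115.
Total: 4460 → 3149; change = -1311; percentage change = -29.4%

-29.4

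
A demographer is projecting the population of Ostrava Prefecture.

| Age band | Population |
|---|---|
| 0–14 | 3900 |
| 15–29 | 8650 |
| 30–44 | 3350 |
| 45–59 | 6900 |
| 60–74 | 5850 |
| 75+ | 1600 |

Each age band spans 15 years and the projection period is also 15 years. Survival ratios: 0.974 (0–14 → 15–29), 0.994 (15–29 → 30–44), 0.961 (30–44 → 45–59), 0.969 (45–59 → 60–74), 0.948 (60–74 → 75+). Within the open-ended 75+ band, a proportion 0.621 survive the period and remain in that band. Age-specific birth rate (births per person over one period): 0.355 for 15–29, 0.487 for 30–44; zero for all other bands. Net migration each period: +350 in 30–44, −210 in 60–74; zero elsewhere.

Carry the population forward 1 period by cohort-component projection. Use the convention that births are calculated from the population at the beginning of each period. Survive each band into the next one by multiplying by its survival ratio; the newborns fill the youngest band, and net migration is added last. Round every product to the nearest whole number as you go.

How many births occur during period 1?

Period 1.
Births: 8650 × 0.355 = 3071  |  3350 × 0.487 = 1631 — total 4702
15–29: 3900 × 0.974 = 3799
30–44: 8650 × 0.994 = 8598
45–59: 3350 × 0.961 = 3219
60–74: 6900 × 0.969 = 6686
75+: 5850 × 0.948 + 1600 × 0.621 = 5546 + 994 = 6540
Net migration: 30–44 + 350 → 8948; 60–74 − 210 → 6476
End of period: [4702, 3799, 8948, 3219, 6476, 6540]

4702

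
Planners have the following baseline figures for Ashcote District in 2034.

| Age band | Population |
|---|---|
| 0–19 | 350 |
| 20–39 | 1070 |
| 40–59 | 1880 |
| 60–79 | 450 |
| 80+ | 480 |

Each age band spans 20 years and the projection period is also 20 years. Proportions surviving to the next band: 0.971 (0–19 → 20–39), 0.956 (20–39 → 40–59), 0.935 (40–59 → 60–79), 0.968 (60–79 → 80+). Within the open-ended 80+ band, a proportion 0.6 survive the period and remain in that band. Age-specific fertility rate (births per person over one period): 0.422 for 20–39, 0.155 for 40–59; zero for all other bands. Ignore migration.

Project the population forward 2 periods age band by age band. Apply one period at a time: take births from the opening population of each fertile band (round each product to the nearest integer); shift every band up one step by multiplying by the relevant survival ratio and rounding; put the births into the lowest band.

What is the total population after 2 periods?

(Groups numbered youngest = 1 to oldest = 5.)
Period 1.
Births: 1070 * 0.422 = 452, 1880 * 0.155 = 291 → 743
Group 2: 350 * 0.971 = 340
Group 3: 1070 * 0.956 = 1023
Group 4: 1880 * 0.935 = 1758
Group 5: 450 * 0.968 + 480 * 0.6 = 436 + 288 = 724
Giving 743 / 340 / 1023 / 1758 / 724.
Period 2.
Births: 340 * 0.422 = 143, 1023 * 0.155 = 159 → 302
Group 2: 743 * 0.971 = 721
Group 3: 340 * 0.956 = 325
Group 4: 1023 * 0.935 = 957
Group 5: 1758 * 0.968 + 724 * 0.6 = 1702 + 434 = 2136
Giving 302 / 721 / 325 / 957 / 2136.
Total after period 2: 302 + 721 + 325 + 957 + 2136 = 4441

4441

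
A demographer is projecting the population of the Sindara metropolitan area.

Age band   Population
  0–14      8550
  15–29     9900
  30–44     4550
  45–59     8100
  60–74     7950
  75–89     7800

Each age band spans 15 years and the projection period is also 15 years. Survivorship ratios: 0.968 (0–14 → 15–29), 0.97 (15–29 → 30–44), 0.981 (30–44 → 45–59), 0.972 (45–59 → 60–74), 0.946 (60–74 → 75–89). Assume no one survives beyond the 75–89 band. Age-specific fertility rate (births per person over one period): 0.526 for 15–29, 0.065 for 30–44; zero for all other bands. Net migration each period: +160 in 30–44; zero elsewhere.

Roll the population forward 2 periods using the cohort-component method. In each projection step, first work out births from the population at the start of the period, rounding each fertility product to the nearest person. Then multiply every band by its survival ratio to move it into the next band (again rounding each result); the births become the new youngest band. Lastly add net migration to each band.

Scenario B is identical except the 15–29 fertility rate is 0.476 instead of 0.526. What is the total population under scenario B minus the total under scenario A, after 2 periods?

-893

[period 1]
Births: 9900 × 0.526 = 5207  |  4550 × 0.065 = 296 → 5503
15–29: 8550 × 0.968 = 8276
30–44: 9900 × 0.97 = 9603
45–59: 4550 × 0.981 = 4464
60–74: 8100 × 0.972 = 7873
75–89: 7950 × 0.946 = 7521
Net migration: 30–44 + 160 → 9763
→ [5503, 8276, 9763, 4464, 7873, 7521]
[period 2]
Births: 8276 × 0.526 = 4353  |  9763 × 0.065 = 635 → 4988
15–29: 5503 × 0.968 = 5327
30–44: 8276 × 0.97 = 8028
45–59: 9763 × 0.981 = 9578
60–74: 4464 × 0.972 = 4339
75–89: 7873 × 0.946 = 7448
Net migration: 30–44 + 160 → 8188
→ [4988, 5327, 8188, 9578, 4339, 7448]
Scenario A total after 2 periods: 39868
Scenario B projection —
[period 1]
Births: 9900 × 0.476 = 4712  |  4550 × 0.065 = 296 → 5008
15–29: 8550 × 0.968 = 8276
30–44: 9900 × 0.97 = 9603
45–59: 4550 × 0.981 = 4464
60–74: 8100 × 0.972 = 7873
75–89: 7950 × 0.946 = 7521
Net migration: 30–44 + 160 → 9763
→ [5008, 8276, 9763, 4464, 7873, 7521]
[period 2]
Births: 8276 × 0.476 = 3939  |  9763 × 0.065 = 635 → 4574
15–29: 5008 × 0.968 = 4848
30–44: 8276 × 0.97 = 8028
45–59: 9763 × 0.981 = 9578
60–74: 4464 × 0.972 = 4339
75–89: 7873 × 0.946 = 7448
Net migration: 30–44 + 160 → 8188
→ [4574, 4848, 8188, 9578, 4339, 7448]
Scenario B total after 2 periods: 38975
Difference B − A = 38975 − 39868 = -893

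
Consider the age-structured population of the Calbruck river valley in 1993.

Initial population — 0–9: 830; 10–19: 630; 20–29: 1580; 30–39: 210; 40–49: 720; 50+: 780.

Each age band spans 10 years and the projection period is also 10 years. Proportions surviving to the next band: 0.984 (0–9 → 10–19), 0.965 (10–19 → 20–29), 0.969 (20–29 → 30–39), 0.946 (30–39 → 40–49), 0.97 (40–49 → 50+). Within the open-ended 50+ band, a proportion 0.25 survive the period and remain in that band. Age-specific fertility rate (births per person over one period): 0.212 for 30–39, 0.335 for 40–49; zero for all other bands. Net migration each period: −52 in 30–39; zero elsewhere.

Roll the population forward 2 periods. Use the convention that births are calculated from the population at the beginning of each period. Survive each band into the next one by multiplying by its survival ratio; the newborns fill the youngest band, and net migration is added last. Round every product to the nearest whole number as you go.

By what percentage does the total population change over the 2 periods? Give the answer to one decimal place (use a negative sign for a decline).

-20.0

Let band 1 be 0–9 through band 6 = 50+.
After projecting period 1:
Births: 210 × 0.212 = 45  |  720 × 0.335 = 241 → total 286
Band 2: 830 × 0.984 = 817
Band 3: 630 × 0.965 = 608
Band 4: 1580 × 0.969 = 1531
Band 5: 210 × 0.946 = 199
Band 6: 720 × 0.97 + 780 × 0.25 = 698 + 195 = 893
Net migration: Band 4 − 52 → 1479
Population now: 0–9=286, 10–19=817, 20–29=608, 30–39=1479, 40–49=199, 50+=893
After projecting period 2:
Births: 1479 × 0.212 = 314  |  199 × 0.335 = 67 → total 381
Band 2: 286 × 0.984 = 281
Band 3: 817 × 0.965 = 788
Band 4: 608 × 0.969 = 589
Band 5: 1479 × 0.946 = 1399
Band 6: 199 × 0.97 + 893 × 0.25 = 193 + 223 = 416
Net migration: Band 4 − 52 → 537
Population now: 0–9=381, 10–19=281, 20–29=788, 30–39=537, 40–49=1399, 50+=416
Total: 4750 → 3802; change = -948; percentage change = -20.0%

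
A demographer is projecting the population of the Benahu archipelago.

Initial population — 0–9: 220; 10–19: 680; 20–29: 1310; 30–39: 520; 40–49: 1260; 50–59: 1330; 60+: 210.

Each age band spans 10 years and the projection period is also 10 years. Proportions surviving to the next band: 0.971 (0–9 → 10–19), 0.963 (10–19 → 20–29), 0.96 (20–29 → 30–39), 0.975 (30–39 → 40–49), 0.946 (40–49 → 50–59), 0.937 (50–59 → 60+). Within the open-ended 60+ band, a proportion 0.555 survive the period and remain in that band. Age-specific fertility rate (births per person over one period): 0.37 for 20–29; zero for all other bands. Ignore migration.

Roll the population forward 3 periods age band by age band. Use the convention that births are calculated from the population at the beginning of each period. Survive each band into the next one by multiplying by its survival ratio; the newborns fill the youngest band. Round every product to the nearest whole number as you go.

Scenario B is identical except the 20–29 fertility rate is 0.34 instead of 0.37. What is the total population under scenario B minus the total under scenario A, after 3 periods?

Period 1:
Births: 1310 × 0.37 = 485
10–19: 220 × 0.971 = 214
20–29: 680 × 0.963 = 655
30–39: 1310 × 0.96 = 1258
40–49: 520 × 0.975 = 507
50–59: 1260 × 0.946 = 1192
60+: 1330 × 0.937 + 210 × 0.555 = 1246 + 117 = 1363
→ [485, 214, 655, 1258, 507, 1192, 1363]
Period 2:
Births: 655 × 0.37 = 242
10–19: 485 × 0.971 = 471
20–29: 214 × 0.963 = 206
30–39: 655 × 0.96 = 629
40–49: 1258 × 0.975 = 1227
50–59: 507 × 0.946 = 480
60+: 1192 × 0.937 + 1363 × 0.555 = 1117 + 756 = 1873
→ [242, 471, 206, 629, 1227, 480, 1873]
Period 3:
Births: 206 × 0.37 = 76
10–19: 242 × 0.971 = 235
20–29: 471 × 0.963 = 454
30–39: 206 × 0.96 = 198
40–49: 629 × 0.975 = 613
50–59: 1227 × 0.946 = 1161
60+: 480 × 0.937 + 1873 × 0.555 = 450 + 1040 = 1490
→ [76, 235, 454, 198, 613, 1161, 1490]
Scenario A total after 3 periods: 4227
Scenario B projection —
Period 1:
Births: 1310 × 0.34 = 445
10–19: 220 × 0.971 = 214
20–29: 680 × 0.963 = 655
30–39: 1310 × 0.96 = 1258
40–49: 520 × 0.975 = 507
50–59: 1260 × 0.946 = 1192
60+: 1330 × 0.937 + 210 × 0.555 = 1246 + 117 = 1363
→ [445, 214, 655, 1258, 507, 1192, 1363]
Period 2:
Births: 655 × 0.34 = 223
10–19: 445 × 0.971 = 432
20–29: 214 × 0.963 = 206
30–39: 655 × 0.96 = 629
40–49: 1258 × 0.975 = 1227
50–59: 507 × 0.946 = 480
60+: 1192 × 0.937 + 1363 × 0.555 = 1117 + 756 = 1873
→ [223, 432, 206, 629, 1227, 480, 1873]
Period 3:
Births: 206 × 0.34 = 70
10–19: 223 × 0.971 = 217
20–29: 432 × 0.963 = 416
30–39: 206 × 0.96 = 198
40–49: 629 × 0.975 = 613
50–59: 1227 × 0.946 = 1161
60+: 480 × 0.937 + 1873 × 0.555 = 450 + 1040 = 1490
→ [70, 217, 416, 198, 613, 1161, 1490]
Scenario B total after 3 periods: 4165
Difference B − A = 4165 − 4227 = -62

-62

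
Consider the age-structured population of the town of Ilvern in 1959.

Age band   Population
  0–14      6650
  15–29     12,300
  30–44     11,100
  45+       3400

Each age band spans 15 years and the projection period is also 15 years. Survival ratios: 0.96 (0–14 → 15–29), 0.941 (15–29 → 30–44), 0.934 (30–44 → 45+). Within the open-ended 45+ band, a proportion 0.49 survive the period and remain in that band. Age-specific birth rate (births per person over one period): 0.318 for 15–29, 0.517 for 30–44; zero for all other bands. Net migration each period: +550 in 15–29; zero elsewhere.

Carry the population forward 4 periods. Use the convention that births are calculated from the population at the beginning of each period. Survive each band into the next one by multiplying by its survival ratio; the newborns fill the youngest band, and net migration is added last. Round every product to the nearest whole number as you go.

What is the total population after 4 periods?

Let band 1 be 0–14 through band 4 = 45+.
Period 1.
Births: 12300 * 0.318 = 3911 ; 11100 * 0.517 = 5739 ⇒ total 9650
Band 2: 6650 * 0.96 = 6384
Band 3: 12300 * 0.941 = 11574
Band 4: 11100 * 0.934 + 3400 * 0.49 = 10367 + 1666 = 12033
Net migration: Band 2 + 550 → 6934
Population now: 0–14=9650, 15–29=6934, 30–44=11574, 45+=12033
Period 2.
Births: 6934 * 0.318 = 2205 ; 11574 * 0.517 = 5984 ⇒ total 8189
Band 2: 9650 * 0.96 = 9264
Band 3: 6934 * 0.941 = 6525
Band 4: 11574 * 0.934 + 12033 * 0.49 = 10810 + 5896 = 16706
Net migration: Band 2 + 550 → 9814
Population now: 0–14=8189, 15–29=9814, 30–44=6525, 45+=16706
Period 3.
Births: 9814 * 0.318 = 3121 ; 6525 * 0.517 = 3373 ⇒ total 6494
Band 2: 8189 * 0.96 = 7861
Band 3: 9814 * 0.941 = 9235
Band 4: 6525 * 0.934 + 16706 * 0.49 = 6094 + 8186 = 14280
Net migration: Band 2 + 550 → 8411
Population now: 0–14=6494, 15–29=8411, 30–44=9235, 45+=14280
Period 4.
Births: 8411 * 0.318 = 2675 ; 9235 * 0.517 = 4774 ⇒ total 7449
Band 2: 6494 * 0.96 = 6234
Band 3: 8411 * 0.941 = 7915
Band 4: 9235 * 0.934 + 14280 * 0.49 = 8625 + 6997 = 15622
Net migration: Band 2 + 550 → 6784
Population now: 0–14=7449, 15–29=6784, 30–44=7915, 45+=15622
Total after period 4: 7449 + 6784 + 7915 + 15622 = 37770

37770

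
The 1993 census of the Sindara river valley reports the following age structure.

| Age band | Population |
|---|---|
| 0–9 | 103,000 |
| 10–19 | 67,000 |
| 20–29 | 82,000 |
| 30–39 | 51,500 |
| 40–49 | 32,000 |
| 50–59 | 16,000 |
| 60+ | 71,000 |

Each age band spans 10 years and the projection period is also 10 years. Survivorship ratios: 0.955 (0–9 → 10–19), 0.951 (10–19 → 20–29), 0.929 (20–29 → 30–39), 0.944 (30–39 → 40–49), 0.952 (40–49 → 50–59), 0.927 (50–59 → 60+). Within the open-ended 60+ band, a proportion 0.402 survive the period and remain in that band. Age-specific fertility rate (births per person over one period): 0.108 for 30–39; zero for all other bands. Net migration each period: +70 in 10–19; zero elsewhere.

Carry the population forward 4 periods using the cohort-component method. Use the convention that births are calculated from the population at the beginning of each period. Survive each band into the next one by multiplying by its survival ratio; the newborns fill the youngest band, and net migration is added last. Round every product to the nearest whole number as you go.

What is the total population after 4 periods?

Let group 1 be 0–9 through group 7 = 60+.
After projecting period 1:
Births: 51500 × 0.108 = 5562
Group 2: 103000 × 0.955 = 98365
Group 3: 67000 × 0.951 = 63717
Group 4: 82000 × 0.929 = 76178
Group 5: 51500 × 0.944 = 48616
Group 6: 32000 × 0.952 = 30464
Group 7: 16000 × 0.927 + 71000 × 0.402 = 14832 + 28542 = 43374
Net migration: Group 2 + 70 → 98435
→ [5562, 98435, 63717, 76178, 48616, 30464, 43374]
After projecting period 2:
Births: 76178 × 0.108 = 8227
Group 2: 5562 × 0.955 = 5312
Group 3: 98435 × 0.951 = 93612
Group 4: 63717 × 0.929 = 59193
Group 5: 76178 × 0.944 = 71912
Group 6: 48616 × 0.952 = 46282
Group 7: 30464 × 0.927 + 43374 × 0.402 = 28240 + 17436 = 45676
Net migration: Group 2 + 70 → 5382
→ [8227, 5382, 93612, 59193, 71912, 46282, 45676]
After projecting period 3:
Births: 59193 × 0.108 = 6393
Group 2: 8227 × 0.955 = 7857
Group 3: 5382 × 0.951 = 5118
Group 4: 93612 × 0.929 = 86966
Group 5: 59193 × 0.944 = 55878
Group 6: 71912 × 0.952 = 68460
Group 7: 46282 × 0.927 + 45676 × 0.402 = 42903 + 18362 = 61265
Net migration: Group 2 + 70 → 7927
→ [6393, 7927, 5118, 86966, 55878, 68460, 61265]
After projecting period 4:
Births: 86966 × 0.108 = 9392
Group 2: 6393 × 0.955 = 6105
Group 3: 7927 × 0.951 = 7539
Group 4: 5118 × 0.929 = 4755
Group 5: 86966 × 0.944 = 82096
Group 6: 55878 × 0.952 = 53196
Group 7: 68460 × 0.927 + 61265 × 0.402 = 63462 + 24629 = 88091
Net migration: Group 2 + 70 → 6175
→ [9392, 6175, 7539, 4755, 82096, 53196, 88091]
Total after period 4: 9392 + 6175 + 7539 + 4755 + 82096 + 53196 + 88091 = 251244

251244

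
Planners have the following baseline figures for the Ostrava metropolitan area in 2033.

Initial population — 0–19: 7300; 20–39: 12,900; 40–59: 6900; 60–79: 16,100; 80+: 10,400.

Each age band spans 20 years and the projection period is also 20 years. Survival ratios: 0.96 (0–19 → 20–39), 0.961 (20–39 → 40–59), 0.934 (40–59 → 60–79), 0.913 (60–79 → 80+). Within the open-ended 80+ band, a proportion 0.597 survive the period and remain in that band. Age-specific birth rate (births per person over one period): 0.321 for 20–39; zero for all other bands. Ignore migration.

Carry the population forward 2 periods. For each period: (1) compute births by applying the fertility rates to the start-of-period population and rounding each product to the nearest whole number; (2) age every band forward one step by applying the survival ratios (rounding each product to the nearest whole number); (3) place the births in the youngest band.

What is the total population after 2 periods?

42905

Period 1:
Births: 12900 × 0.321 = 4141
20–39: 7300 × 0.96 = 7008
40–59: 12900 × 0.961 = 12397
60–79: 6900 × 0.934 = 6445
80+: 16100 × 0.913 + 10400 × 0.597 = 14699 + 6209 = 20908
Population now: 0–19=4141, 20–39=7008, 40–59=12397, 60–79=6445, 80+=20908
Period 2:
Births: 7008 × 0.321 = 2250
20–39: 4141 × 0.96 = 3975
40–59: 7008 × 0.961 = 6735
60–79: 12397 × 0.934 = 11579
80+: 6445 × 0.913 + 20908 × 0.597 = 5884 + 12482 = 18366
Population now: 0–19=2250, 20–39=3975, 40–59=6735, 60–79=11579, 80+=18366
Total after period 2: 2250 + 3975 + 6735 + 11579 + 18366 = 42905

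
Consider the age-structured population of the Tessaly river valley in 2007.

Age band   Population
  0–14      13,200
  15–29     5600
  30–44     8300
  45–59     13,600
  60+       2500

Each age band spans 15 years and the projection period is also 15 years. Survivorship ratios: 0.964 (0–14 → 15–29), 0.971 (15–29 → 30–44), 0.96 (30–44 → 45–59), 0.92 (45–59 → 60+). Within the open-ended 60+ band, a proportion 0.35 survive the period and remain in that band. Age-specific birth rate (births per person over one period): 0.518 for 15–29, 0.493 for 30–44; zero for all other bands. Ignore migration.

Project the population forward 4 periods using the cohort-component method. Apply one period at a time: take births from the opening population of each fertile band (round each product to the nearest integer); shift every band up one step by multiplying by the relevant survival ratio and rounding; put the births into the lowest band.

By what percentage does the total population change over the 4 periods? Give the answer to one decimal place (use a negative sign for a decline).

— Period 1 —
Births: 5600 × 0.518 = 2901  |  8300 × 0.493 = 4092 ⇒ total 6993
15–29: 13200 × 0.964 = 12725
30–44: 5600 × 0.971 = 5438
45–59: 8300 × 0.96 = 7968
60+: 13600 × 0.92 + 2500 × 0.35 = 12512 + 875 = 13387
→ [6993, 12725, 5438, 7968, 13387]
— Period 2 —
Births: 12725 × 0.518 = 6592  |  5438 × 0.493 = 2681 ⇒ total 9273
15–29: 6993 × 0.964 = 6741
30–44: 12725 × 0.971 = 12356
45–59: 5438 × 0.96 = 5220
60+: 7968 × 0.92 + 13387 × 0.35 = 7331 + 4685 = 12016
→ [9273, 6741, 12356, 5220, 12016]
— Period 3 —
Births: 6741 × 0.518 = 3492  |  12356 × 0.493 = 6092 ⇒ total 9584
15–29: 9273 × 0.964 = 8939
30–44: 6741 × 0.971 = 6546
45–59: 12356 × 0.96 = 11862
60+: 5220 × 0.92 + 12016 × 0.35 = 4802 + 4206 = 9008
→ [9584, 8939, 6546, 11862, 9008]
— Period 4 —
Births: 8939 × 0.518 = 4630  |  6546 × 0.493 = 3227 ⇒ total 7857
15–29: 9584 × 0.964 = 9239
30–44: 8939 × 0.971 = 8680
45–59: 6546 × 0.96 = 6284
60+: 11862 × 0.92 + 9008 × 0.35 = 10913 + 3153 = 14066
→ [7857, 9239, 8680, 6284, 14066]
Total: 43200 → 46126; change = 2926; percentage change = 6.8%

6.8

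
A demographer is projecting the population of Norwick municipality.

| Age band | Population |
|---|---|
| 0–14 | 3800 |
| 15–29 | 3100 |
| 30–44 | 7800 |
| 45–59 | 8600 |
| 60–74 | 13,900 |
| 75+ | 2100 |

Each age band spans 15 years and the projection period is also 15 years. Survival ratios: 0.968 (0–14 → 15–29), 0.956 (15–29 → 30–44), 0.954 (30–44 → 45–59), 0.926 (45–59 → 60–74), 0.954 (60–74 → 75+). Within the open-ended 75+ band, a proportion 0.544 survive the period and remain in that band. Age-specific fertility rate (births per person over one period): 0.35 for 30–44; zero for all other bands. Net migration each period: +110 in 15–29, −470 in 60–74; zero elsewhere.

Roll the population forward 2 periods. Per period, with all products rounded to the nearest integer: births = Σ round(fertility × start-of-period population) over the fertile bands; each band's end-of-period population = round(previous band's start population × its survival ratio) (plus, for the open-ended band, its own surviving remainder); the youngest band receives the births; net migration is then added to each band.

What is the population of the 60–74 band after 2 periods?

6420

Numbering the bands 1..6 from youngest to oldest:
Period 1.
Births: 7800 × 0.35 = 2730
Band 2: 3800 × 0.968 = 3678
Band 3: 3100 × 0.956 = 2964
Band 4: 7800 × 0.954 = 7441
Band 5: 8600 × 0.926 = 7964
Band 6: 13900 × 0.954 + 2100 × 0.544 = 13261 + 1142 = 14403
Net migration: Band 2 + 110 → 3788; Band 5 − 470 → 7494
Population now: 0–14=2730, 15–29=3788, 30–44=2964, 45–59=7441, 60–74=7494, 75+=14403
Period 2.
Births: 2964 × 0.35 = 1037
Band 2: 2730 × 0.968 = 2643
Band 3: 3788 × 0.956 = 3621
Band 4: 2964 × 0.954 = 2828
Band 5: 7441 × 0.926 = 6890
Band 6: 7494 × 0.954 + 14403 × 0.544 = 7149 + 7835 = 14984
Net migration: Band 2 + 110 → 2753; Band 5 − 470 → 6420
Population now: 0–14=1037, 15–29=2753, 30–44=3621, 45–59=2828, 60–74=6420, 75+=14984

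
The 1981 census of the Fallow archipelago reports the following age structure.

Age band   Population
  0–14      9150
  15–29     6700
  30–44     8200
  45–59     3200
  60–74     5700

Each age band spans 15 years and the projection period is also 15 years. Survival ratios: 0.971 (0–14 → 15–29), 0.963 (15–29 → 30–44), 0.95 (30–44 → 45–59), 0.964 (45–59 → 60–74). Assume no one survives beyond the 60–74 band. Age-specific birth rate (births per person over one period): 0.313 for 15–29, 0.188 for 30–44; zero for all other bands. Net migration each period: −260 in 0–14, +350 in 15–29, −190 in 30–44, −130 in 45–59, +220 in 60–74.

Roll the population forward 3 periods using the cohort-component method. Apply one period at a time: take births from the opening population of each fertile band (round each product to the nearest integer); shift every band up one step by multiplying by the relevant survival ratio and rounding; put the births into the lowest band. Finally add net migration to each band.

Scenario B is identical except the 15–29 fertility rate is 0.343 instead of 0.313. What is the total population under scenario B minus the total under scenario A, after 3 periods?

631

After projecting period 1:
Births: 6700 × 0.313 = 2097 ; 8200 × 0.188 = 1542 → total 3639
15–29: 9150 × 0.971 = 8885
30–44: 6700 × 0.963 = 6452
45–59: 8200 × 0.95 = 7790
60–74: 3200 × 0.964 = 3085
Net migration: 0–14 − 260 → 3379; 15–29 + 350 → 9235; 30–44 − 190 → 6262; 45–59 − 130 → 7660; 60–74 + 220 → 3305
Population now: 0–14=3379, 15–29=9235, 30–44=6262, 45–59=7660, 60–74=3305
After projecting period 2:
Births: 9235 × 0.313 = 2891 ; 6262 × 0.188 = 1177 → total 4068
15–29: 3379 × 0.971 = 3281
30–44: 9235 × 0.963 = 8893
45–59: 6262 × 0.95 = 5949
60–74: 7660 × 0.964 = 7384
Net migration: 0–14 − 260 → 3808; 15–29 + 350 → 3631; 30–44 − 190 → 8703; 45–59 − 130 → 5819; 60–74 + 220 → 7604
Population now: 0–14=3808, 15–29=3631, 30–44=8703, 45–59=5819, 60–74=7604
After projecting period 3:
Births: 3631 × 0.313 = 1137 ; 8703 × 0.188 = 1636 → total 2773
15–29: 3808 × 0.971 = 3698
30–44: 3631 × 0.963 = 3497
45–59: 8703 × 0.95 = 8268
60–74: 5819 × 0.964 = 5610
Net migration: 0–14 − 260 → 2513; 15–29 + 350 → 4048; 30–44 − 190 → 3307; 45–59 − 130 → 8138; 60–74 + 220 → 5830
Population now: 0–14=2513, 15–29=4048, 30–44=3307, 45–59=8138, 60–74=5830
Scenario A total after 3 periods: 23836
Scenario B projection —
After projecting period 1:
Births: 6700 × 0.343 = 2298 ; 8200 × 0.188 = 1542 → total 3840
15–29: 9150 × 0.971 = 8885
30–44: 6700 × 0.963 = 6452
45–59: 8200 × 0.95 = 7790
60–74: 3200 × 0.964 = 3085
Net migration: 0–14 − 260 → 3580; 15–29 + 350 → 9235; 30–44 − 190 → 6262; 45–59 − 130 → 7660; 60–74 + 220 → 3305
Population now: 0–14=3580, 15–29=9235, 30–44=6262, 45–59=7660, 60–74=3305
After projecting period 2:
Births: 9235 × 0.343 = 3168 ; 6262 × 0.188 = 1177 → total 4345
15–29: 3580 × 0.971 = 3476
30–44: 9235 × 0.963 = 8893
45–59: 6262 × 0.95 = 5949
60–74: 7660 × 0.964 = 7384
Net migration: 0–14 − 260 → 4085; 15–29 + 350 → 3826; 30–44 − 190 → 8703; 45–59 − 130 → 5819; 60–74 + 220 → 7604
Population now: 0–14=4085, 15–29=3826, 30–44=8703, 45–59=5819, 60–74=7604
After projecting period 3:
Births: 3826 × 0.343 = 1312 ; 8703 × 0.188 = 1636 → total 2948
15–29: 4085 × 0.971 = 3967
30–44: 3826 × 0.963 = 3684
45–59: 8703 × 0.95 = 8268
60–74: 5819 × 0.964 = 5610
Net migration: 0–14 − 260 → 2688; 15–29 + 350 → 4317; 30–44 − 190 → 3494; 45–59 − 130 → 8138; 60–74 + 220 → 5830
Population now: 0–14=2688, 15–29=4317, 30–44=3494, 45–59=8138, 60–74=5830
Scenario B total after 3 periods: 24467
Difference B − A = 24467 − 23836 = 631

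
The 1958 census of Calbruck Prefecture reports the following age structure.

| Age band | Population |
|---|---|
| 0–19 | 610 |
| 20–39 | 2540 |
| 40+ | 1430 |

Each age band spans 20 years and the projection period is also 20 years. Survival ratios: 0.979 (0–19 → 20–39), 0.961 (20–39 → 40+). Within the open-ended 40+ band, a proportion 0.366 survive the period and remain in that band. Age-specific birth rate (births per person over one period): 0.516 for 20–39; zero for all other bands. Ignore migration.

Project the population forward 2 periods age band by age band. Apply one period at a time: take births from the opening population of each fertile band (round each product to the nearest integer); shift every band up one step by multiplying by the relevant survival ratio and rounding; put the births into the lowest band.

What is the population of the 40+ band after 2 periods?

1659

(Bands numbered youngest = 1 to oldest = 3.)
After projecting period 1:
Births: 2540 * 0.516 = 1311
Band 2: 610 * 0.979 = 597
Band 3: 2540 * 0.961 + 1430 * 0.366 = 2441 + 523 = 2964
Population now: 0–19=1311, 20–39=597, 40+=2964
After projecting period 2:
Births: 597 * 0.516 = 308
Band 2: 1311 * 0.979 = 1283
Band 3: 597 * 0.961 + 2964 * 0.366 = 574 + 1085 = 1659
Population now: 0–19=308, 20–39=1283, 40+=1659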